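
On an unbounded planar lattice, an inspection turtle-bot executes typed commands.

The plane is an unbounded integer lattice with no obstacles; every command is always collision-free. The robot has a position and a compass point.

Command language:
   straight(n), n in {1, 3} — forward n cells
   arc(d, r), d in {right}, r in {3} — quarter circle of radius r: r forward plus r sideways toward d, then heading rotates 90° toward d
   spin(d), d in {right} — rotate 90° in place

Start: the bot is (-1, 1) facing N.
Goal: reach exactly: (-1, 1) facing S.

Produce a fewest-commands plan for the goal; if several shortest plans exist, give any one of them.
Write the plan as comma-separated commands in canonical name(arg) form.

begin: (-1, 1) facing N
step 1 (spin(right)): (-1, 1) facing E
step 2 (spin(right)): (-1, 1) facing S
minimal: 2 command(s), checked below 2.

spin(right), spin(right)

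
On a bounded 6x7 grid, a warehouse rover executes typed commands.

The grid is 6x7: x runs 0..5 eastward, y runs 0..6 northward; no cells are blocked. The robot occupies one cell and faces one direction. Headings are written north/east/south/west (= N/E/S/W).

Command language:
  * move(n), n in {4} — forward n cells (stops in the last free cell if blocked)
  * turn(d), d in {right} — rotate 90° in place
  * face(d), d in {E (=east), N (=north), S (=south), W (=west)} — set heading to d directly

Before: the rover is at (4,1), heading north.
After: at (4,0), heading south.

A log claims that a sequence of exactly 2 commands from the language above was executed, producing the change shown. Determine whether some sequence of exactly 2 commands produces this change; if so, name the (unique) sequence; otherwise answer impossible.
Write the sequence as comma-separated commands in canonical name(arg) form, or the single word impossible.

face(S), move(4)

key: cell and facing (now S) both changed — the 2 commands mix motion and turning
begin: at (4,1), heading north
[1] after face(S): at (4,1), heading south
[2] after move(4): at (4,0), heading south
all 36 alternatives checked — unique.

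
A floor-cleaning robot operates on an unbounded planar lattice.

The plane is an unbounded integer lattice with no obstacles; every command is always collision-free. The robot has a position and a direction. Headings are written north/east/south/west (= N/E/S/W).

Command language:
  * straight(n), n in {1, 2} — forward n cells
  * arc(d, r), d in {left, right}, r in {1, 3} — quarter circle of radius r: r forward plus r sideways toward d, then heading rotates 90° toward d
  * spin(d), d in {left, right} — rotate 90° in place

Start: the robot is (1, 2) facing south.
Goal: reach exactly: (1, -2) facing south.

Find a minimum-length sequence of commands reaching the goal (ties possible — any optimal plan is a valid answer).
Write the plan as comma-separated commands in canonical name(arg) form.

initial: (1, 2) facing south
[1] after straight(2): (1, 0) facing south
[2] after straight(2): (1, -2) facing south
shorter routes all fall short; 2 is best.

straight(2), straight(2)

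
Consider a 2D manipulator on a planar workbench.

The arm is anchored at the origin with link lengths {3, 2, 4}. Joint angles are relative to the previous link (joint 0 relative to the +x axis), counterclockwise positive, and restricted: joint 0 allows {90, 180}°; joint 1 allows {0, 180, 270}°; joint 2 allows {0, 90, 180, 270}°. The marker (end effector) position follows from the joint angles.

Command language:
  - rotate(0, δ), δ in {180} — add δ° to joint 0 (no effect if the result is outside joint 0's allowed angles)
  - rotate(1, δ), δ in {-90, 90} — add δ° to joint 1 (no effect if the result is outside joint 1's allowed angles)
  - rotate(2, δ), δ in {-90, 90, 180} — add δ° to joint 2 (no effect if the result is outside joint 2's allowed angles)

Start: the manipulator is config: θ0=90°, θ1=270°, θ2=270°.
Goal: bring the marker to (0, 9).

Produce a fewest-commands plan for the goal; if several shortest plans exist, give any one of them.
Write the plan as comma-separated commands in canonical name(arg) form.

rotate(1, 90), rotate(2, 90)

from: config: θ0=90°, θ1=270°, θ2=270°
t=1 rotate(1, 90) ⇒ config: θ0=90°, θ1=0°, θ2=270°
t=2 rotate(2, 90) ⇒ config: θ0=90°, θ1=0°, θ2=0°
shorter routes all fall short; 2 is best.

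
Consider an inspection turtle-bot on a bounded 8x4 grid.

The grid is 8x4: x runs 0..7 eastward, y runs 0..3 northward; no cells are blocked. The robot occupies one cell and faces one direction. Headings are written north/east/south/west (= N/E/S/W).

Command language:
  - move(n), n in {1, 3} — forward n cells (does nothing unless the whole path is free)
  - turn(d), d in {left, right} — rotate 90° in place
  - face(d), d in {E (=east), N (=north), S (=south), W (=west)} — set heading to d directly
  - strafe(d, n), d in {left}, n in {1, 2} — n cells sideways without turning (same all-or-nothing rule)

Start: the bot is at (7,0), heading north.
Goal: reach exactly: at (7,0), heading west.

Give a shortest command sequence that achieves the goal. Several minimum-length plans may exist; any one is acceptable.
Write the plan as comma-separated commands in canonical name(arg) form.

begin: at (7,0), heading north
1. turn(left) → at (7,0), heading west
no 0-step plan works, so 1 is optimal.

turn(left)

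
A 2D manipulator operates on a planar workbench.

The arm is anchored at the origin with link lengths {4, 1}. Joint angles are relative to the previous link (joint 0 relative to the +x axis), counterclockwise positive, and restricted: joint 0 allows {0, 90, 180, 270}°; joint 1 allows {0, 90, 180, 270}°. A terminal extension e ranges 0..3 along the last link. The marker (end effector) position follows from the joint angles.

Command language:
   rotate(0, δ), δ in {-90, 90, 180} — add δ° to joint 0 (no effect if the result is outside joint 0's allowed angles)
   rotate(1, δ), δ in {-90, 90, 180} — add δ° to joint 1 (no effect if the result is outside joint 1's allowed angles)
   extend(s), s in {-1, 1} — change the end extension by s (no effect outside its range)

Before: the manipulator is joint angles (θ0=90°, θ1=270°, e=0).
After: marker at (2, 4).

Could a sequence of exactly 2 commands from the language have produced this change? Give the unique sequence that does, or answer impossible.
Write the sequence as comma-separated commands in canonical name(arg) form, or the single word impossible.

key: order matters: swapping extend(-1) and extend(1) lands elsewhere
initial: joint angles (θ0=90°, θ1=270°, e=0)
step 1 (extend(-1)): joint angles (θ0=90°, θ1=270°, e=0)
step 2 (extend(1)): joint angles (θ0=90°, θ1=270°, e=1)
uniquely the one of 64 2-step routes that fits.

extend(-1), extend(1)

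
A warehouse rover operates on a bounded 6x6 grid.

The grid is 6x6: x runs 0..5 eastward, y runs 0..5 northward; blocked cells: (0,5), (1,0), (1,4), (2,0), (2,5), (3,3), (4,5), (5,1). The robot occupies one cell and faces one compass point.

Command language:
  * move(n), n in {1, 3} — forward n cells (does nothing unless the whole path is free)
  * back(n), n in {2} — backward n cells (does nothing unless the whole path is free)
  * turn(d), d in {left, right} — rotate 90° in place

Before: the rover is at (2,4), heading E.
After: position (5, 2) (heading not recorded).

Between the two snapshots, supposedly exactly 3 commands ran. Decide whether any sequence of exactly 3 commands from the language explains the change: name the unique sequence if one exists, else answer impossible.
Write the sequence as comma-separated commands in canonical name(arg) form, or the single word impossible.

key: running back(2) before move(3) would end elsewhere — order is forced
begin: at (2,4), heading E
1. move(3) → at (5,4), heading E
2. turn(left) → at (5,4), heading N
3. back(2) → at (5,2), heading N
uniquely the one of 125 3-step routes that fits.

move(3), turn(left), back(2)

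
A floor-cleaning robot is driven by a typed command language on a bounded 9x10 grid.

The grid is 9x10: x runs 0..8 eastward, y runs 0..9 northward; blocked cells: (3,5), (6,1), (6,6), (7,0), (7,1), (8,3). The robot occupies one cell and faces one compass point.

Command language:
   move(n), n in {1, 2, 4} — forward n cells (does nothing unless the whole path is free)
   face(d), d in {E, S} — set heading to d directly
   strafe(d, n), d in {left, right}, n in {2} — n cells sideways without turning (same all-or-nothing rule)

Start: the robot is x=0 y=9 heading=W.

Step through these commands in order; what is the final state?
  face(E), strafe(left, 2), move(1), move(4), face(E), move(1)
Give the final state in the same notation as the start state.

x=6 y=9 heading=E

start: x=0 y=9 heading=W
step 1 (face(E)): x=0 y=9 heading=E
step 2 (strafe(left, 2)): x=0 y=9 heading=E
step 3 (move(1)): x=1 y=9 heading=E
step 4 (move(4)): x=5 y=9 heading=E
step 5 (face(E)): x=5 y=9 heading=E
step 6 (move(1)): x=6 y=9 heading=E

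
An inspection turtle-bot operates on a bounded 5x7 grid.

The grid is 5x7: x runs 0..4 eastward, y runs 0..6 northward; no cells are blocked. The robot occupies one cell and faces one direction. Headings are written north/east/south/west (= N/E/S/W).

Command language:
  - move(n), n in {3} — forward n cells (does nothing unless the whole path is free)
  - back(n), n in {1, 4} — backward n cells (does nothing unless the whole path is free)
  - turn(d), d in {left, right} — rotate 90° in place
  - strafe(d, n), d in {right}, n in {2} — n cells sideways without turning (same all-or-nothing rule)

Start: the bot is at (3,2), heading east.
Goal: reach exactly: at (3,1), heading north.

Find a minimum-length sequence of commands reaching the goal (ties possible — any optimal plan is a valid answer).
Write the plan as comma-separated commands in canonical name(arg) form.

turn(left), back(1)

start: at (3,2), heading east
step 1 (turn(left)): at (3,2), heading north
step 2 (back(1)): at (3,1), heading north
shorter routes all fall short; 2 is best.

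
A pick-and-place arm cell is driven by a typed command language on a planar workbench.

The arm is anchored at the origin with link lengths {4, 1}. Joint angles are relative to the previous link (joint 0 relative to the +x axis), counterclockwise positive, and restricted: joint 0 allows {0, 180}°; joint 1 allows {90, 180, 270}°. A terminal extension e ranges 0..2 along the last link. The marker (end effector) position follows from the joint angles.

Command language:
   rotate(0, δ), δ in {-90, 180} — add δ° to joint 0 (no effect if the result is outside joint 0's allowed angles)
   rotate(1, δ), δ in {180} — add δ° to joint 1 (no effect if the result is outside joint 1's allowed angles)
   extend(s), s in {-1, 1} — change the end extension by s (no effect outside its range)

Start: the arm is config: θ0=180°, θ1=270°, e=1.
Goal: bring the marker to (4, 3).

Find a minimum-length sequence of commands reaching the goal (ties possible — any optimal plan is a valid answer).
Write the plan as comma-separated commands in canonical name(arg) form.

extend(1), rotate(0, 180), rotate(1, 180)

start: config: θ0=180°, θ1=270°, e=1
step 1 (extend(1)): config: θ0=180°, θ1=270°, e=2
step 2 (rotate(0, 180)): config: θ0=0°, θ1=270°, e=2
step 3 (rotate(1, 180)): config: θ0=0°, θ1=90°, e=2
minimal: 3 command(s), checked below 3.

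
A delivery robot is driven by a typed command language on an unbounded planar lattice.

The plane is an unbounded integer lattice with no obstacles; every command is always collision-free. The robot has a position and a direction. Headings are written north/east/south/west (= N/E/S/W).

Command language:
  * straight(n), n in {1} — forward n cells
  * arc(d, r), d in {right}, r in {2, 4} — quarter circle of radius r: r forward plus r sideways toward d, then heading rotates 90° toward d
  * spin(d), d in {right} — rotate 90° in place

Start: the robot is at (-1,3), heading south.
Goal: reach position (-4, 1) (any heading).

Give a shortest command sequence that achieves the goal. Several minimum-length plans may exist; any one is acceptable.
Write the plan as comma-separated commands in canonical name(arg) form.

initial: at (-1,3), heading south
step 1 (arc(right, 2)): at (-3,1), heading west
step 2 (straight(1)): at (-4,1), heading west
nothing shorter than 2 reaches the goal.

arc(right, 2), straight(1)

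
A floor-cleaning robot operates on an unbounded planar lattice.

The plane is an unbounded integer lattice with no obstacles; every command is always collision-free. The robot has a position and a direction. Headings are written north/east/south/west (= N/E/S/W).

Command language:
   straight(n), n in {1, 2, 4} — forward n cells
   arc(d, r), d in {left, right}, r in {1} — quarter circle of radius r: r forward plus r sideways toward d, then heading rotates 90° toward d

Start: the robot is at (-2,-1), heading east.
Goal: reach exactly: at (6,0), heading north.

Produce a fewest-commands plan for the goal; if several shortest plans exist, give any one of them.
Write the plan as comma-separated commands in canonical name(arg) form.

from: at (-2,-1), heading east
step 1 (straight(2)): at (0,-1), heading east
step 2 (straight(4)): at (4,-1), heading east
step 3 (straight(1)): at (5,-1), heading east
step 4 (arc(left, 1)): at (6,0), heading north
nothing shorter than 4 reaches the goal.

straight(2), straight(4), straight(1), arc(left, 1)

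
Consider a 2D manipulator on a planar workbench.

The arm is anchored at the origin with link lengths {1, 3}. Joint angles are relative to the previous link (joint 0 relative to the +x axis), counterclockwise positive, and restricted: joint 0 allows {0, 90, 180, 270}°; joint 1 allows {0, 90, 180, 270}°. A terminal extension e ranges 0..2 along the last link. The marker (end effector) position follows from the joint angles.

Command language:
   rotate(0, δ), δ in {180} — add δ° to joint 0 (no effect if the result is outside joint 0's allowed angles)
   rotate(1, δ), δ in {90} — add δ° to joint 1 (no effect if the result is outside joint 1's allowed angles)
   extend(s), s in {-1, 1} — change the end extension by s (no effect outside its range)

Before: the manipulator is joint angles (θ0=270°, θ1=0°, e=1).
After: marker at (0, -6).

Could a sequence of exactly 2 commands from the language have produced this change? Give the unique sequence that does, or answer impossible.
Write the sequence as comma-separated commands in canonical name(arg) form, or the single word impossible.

initial: joint angles (θ0=270°, θ1=0°, e=1)
[1] after extend(1): joint angles (θ0=270°, θ1=0°, e=2)
[2] after extend(1): joint angles (θ0=270°, θ1=0°, e=2)
no other 2-command option fits: unique.

extend(1), extend(1)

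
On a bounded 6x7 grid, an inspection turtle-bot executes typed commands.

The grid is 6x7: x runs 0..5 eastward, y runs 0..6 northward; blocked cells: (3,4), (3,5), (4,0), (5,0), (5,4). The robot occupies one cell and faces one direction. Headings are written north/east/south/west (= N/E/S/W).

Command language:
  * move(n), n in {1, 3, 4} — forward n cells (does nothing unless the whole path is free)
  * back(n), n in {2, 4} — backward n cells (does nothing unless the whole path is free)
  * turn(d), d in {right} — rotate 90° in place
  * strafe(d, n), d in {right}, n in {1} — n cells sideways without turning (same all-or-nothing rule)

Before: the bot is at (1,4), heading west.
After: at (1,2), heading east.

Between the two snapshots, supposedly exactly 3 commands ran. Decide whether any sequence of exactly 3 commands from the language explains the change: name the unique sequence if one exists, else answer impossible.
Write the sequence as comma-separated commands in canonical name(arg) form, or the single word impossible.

key: position moved to (1,2) AND the heading swung to E — translation plus rotation needed
t0: at (1,4), heading west
t=1 turn(right) ⇒ at (1,4), heading north
t=2 back(2) ⇒ at (1,2), heading north
t=3 turn(right) ⇒ at (1,2), heading east
all 343 alternatives checked — unique.

turn(right), back(2), turn(right)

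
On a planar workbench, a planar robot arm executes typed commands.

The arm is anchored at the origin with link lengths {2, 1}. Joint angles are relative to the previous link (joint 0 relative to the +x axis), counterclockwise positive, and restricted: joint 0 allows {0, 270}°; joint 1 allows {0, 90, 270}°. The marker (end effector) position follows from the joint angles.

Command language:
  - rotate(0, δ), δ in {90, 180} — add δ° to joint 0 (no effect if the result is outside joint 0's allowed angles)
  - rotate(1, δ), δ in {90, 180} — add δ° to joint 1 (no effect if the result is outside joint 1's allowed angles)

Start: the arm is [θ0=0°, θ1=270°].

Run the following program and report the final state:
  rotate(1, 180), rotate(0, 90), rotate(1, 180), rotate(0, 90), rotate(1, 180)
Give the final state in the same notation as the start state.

[θ0=0°, θ1=90°]

from: [θ0=0°, θ1=270°]
step 1 (rotate(1, 180)): [θ0=0°, θ1=90°]
step 2 (rotate(0, 90)): [θ0=0°, θ1=90°]
step 3 (rotate(1, 180)): [θ0=0°, θ1=270°]
step 4 (rotate(0, 90)): [θ0=0°, θ1=270°]
step 5 (rotate(1, 180)): [θ0=0°, θ1=90°]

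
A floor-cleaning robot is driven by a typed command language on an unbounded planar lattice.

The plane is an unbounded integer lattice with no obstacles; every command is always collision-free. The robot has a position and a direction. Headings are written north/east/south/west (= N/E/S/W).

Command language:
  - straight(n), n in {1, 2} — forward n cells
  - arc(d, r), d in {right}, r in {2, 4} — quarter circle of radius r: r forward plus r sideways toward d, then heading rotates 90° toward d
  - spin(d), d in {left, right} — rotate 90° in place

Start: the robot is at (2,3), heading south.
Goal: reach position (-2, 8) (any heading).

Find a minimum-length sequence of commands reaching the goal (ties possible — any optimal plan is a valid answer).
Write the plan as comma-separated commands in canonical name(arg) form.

begin: at (2,3), heading south
t=1 spin(right) ⇒ at (2,3), heading west
t=2 arc(right, 4) ⇒ at (-2,7), heading north
t=3 straight(1) ⇒ at (-2,8), heading north
nothing shorter than 3 reaches the goal.

spin(right), arc(right, 4), straight(1)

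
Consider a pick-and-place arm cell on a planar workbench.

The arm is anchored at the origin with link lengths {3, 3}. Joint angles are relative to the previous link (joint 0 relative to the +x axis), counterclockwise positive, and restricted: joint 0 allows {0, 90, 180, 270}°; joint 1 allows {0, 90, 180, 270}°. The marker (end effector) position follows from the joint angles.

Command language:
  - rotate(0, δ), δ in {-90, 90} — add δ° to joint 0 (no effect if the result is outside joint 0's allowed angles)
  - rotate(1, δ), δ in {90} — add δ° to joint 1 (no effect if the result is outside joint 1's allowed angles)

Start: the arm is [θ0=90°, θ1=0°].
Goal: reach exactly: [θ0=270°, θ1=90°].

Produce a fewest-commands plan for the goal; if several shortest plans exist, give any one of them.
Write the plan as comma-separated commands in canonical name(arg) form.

rotate(0, -90), rotate(0, -90), rotate(1, 90)

begin: [θ0=90°, θ1=0°]
[1] after rotate(0, -90): [θ0=0°, θ1=0°]
[2] after rotate(0, -90): [θ0=270°, θ1=0°]
[3] after rotate(1, 90): [θ0=270°, θ1=90°]
minimal: 3 command(s), checked below 3.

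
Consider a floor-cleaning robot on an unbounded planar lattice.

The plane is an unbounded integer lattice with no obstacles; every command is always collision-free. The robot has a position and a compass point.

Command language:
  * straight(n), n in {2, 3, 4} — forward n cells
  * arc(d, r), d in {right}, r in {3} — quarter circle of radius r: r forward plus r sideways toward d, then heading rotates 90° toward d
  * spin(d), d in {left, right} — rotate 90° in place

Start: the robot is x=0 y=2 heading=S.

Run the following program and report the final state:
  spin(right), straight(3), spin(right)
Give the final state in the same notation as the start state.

x=-3 y=2 heading=N

from: x=0 y=2 heading=S
t=1 spin(right) ⇒ x=0 y=2 heading=W
t=2 straight(3) ⇒ x=-3 y=2 heading=W
t=3 spin(right) ⇒ x=-3 y=2 heading=N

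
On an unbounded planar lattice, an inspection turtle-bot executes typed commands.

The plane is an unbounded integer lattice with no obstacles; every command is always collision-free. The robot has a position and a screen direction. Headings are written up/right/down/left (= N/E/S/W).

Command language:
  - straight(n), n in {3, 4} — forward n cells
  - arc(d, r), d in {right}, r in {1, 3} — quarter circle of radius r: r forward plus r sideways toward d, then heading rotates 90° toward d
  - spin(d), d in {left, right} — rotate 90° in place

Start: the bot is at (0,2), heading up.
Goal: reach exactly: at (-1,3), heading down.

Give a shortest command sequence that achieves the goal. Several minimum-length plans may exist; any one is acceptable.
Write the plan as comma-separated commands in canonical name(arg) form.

begin: at (0,2), heading up
1. spin(left) → at (0,2), heading left
2. arc(right, 1) → at (-1,3), heading up
3. spin(left) → at (-1,3), heading left
4. spin(left) → at (-1,3), heading down
no 3-step plan works, so 4 is optimal.

spin(left), arc(right, 1), spin(left), spin(left)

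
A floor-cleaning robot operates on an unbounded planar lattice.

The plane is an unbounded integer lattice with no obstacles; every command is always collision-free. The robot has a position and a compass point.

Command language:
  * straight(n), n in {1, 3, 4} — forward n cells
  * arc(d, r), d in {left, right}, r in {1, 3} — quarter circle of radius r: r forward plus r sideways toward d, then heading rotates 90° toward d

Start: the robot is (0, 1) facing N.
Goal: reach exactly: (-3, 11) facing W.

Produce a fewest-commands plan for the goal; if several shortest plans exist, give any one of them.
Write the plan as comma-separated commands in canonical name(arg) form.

t0: (0, 1) facing N
1. straight(3) → (0, 4) facing N
2. straight(4) → (0, 8) facing N
3. arc(left, 3) → (-3, 11) facing W
minimal: 3 command(s), checked below 3.

straight(3), straight(4), arc(left, 3)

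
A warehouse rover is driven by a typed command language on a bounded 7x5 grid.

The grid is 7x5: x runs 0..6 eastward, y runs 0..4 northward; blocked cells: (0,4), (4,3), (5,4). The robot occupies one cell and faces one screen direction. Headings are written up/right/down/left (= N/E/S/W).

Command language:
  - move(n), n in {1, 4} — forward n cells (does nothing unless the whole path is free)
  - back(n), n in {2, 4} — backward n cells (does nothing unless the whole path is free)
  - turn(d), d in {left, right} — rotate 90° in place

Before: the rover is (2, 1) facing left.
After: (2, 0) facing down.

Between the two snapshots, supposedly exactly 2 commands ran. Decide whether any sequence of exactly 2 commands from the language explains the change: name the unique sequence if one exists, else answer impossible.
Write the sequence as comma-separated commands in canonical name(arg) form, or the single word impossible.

key: order matters: swapping turn(left) and move(1) lands elsewhere
begin: (2, 1) facing left
t=1 turn(left) ⇒ (2, 1) facing down
t=2 move(1) ⇒ (2, 0) facing down
no other 2-command option fits: unique.

turn(left), move(1)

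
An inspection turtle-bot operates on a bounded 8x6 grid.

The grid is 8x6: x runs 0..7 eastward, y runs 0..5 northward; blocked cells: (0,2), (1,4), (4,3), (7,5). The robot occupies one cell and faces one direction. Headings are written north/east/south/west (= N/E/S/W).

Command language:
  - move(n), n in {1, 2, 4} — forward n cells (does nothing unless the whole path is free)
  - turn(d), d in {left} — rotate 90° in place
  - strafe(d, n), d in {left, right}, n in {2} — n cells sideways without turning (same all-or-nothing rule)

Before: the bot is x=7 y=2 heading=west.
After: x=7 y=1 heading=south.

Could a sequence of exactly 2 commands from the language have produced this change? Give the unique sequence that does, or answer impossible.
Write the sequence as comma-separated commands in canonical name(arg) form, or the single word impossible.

key: cell and facing (now S) both changed — the 2 commands mix motion and turning
t0: x=7 y=2 heading=west
t=1 turn(left) ⇒ x=7 y=2 heading=south
t=2 move(1) ⇒ x=7 y=1 heading=south
uniquely the one of 36 2-step routes that fits.

turn(left), move(1)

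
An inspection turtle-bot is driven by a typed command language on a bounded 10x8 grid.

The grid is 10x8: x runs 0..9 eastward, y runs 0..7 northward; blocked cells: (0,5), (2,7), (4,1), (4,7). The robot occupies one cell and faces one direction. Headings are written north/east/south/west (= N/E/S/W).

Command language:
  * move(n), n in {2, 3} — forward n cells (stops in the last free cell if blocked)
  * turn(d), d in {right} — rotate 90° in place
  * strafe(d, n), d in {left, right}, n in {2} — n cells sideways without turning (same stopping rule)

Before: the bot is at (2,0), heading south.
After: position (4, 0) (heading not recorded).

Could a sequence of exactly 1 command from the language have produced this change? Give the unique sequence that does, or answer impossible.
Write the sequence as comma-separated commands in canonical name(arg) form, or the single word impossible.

strafe(left, 2)

start: at (2,0), heading south
1. strafe(left, 2) → at (4,0), heading south
all 5 alternatives checked — unique.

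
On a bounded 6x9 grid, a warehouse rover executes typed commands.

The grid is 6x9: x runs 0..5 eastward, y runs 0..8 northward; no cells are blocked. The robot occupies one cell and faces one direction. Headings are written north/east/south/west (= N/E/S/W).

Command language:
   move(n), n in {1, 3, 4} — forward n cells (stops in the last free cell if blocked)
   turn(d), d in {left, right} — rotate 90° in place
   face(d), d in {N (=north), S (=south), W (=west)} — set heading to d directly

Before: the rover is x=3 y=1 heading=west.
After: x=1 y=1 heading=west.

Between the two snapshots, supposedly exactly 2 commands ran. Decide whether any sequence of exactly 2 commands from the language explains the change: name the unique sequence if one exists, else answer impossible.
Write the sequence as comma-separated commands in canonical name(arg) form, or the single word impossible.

move(1), move(1)

key: heading stays W — no command in the sequence turns
t0: x=3 y=1 heading=west
1. move(1) → x=2 y=1 heading=west
2. move(1) → x=1 y=1 heading=west
uniquely the one of 64 2-step routes that fits.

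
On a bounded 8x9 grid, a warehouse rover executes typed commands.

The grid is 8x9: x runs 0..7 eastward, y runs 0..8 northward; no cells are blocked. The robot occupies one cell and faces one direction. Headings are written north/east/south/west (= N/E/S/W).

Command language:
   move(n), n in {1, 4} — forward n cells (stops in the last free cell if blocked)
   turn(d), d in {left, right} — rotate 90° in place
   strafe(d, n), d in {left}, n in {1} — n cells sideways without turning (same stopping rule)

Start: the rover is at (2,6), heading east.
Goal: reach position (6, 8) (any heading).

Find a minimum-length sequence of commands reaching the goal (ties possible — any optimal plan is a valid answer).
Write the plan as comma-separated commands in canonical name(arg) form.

start: at (2,6), heading east
1. strafe(left, 1) → at (2,7), heading east
2. strafe(left, 1) → at (2,8), heading east
3. move(4) → at (6,8), heading east
minimal: 3 command(s), checked below 3.

strafe(left, 1), strafe(left, 1), move(4)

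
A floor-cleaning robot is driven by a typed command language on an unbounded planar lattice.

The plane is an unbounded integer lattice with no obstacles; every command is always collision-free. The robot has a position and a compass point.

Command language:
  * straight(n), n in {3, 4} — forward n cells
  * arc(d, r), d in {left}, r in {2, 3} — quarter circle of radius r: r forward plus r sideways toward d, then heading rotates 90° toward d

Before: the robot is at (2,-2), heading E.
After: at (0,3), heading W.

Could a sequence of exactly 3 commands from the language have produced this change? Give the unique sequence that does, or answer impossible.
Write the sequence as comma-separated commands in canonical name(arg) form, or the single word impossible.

arc(left, 3), arc(left, 2), straight(3)

key: running straight(3) before arc(left, 3) would end elsewhere — order is forced
initial: at (2,-2), heading E
1. arc(left, 3) → at (5,1), heading N
2. arc(left, 2) → at (3,3), heading W
3. straight(3) → at (0,3), heading W
no other 3-command option fits: unique.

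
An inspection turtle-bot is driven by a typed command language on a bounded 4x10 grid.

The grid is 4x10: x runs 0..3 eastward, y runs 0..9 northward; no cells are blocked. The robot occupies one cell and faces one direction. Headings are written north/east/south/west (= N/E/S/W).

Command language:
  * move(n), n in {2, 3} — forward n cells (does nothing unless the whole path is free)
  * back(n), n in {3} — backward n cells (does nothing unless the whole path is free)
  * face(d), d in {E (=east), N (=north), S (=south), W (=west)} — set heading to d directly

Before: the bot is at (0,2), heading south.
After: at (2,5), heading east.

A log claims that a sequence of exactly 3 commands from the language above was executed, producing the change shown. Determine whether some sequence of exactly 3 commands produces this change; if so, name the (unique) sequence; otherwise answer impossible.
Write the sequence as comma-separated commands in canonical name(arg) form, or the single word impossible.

key: cell and facing (now E) both changed — the 3 commands mix motion and turning
t0: at (0,2), heading south
t=1 back(3) ⇒ at (0,5), heading south
t=2 face(E) ⇒ at (0,5), heading east
t=3 move(2) ⇒ at (2,5), heading east
no rival 3-sequence matches.

back(3), face(E), move(2)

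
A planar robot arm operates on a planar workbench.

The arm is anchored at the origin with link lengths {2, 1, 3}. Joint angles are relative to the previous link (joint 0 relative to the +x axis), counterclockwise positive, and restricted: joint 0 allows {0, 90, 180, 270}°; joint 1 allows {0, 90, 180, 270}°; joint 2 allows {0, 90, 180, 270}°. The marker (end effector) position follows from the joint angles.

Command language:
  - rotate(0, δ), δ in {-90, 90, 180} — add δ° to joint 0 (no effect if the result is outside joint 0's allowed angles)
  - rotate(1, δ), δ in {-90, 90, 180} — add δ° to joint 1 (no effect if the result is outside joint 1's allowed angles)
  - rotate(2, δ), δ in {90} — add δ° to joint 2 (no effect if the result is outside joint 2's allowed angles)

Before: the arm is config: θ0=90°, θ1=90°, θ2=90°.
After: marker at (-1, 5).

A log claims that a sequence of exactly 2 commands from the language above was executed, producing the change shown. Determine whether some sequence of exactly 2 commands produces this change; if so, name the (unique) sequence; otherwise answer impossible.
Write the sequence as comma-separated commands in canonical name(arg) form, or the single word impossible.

from: config: θ0=90°, θ1=90°, θ2=90°
step 1 (rotate(2, 90)): config: θ0=90°, θ1=90°, θ2=180°
step 2 (rotate(2, 90)): config: θ0=90°, θ1=90°, θ2=270°
no rival 2-sequence matches.

rotate(2, 90), rotate(2, 90)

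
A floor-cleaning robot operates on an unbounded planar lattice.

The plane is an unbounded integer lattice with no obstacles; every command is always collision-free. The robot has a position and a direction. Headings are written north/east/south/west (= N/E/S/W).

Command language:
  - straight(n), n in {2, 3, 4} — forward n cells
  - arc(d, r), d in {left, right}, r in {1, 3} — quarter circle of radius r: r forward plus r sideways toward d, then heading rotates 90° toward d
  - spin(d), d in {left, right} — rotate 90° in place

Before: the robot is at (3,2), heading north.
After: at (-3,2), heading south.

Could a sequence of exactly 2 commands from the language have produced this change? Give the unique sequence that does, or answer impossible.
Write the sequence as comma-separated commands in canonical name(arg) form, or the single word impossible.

arc(left, 3), arc(left, 3)

key: position moved to (-3,2) AND the heading swung to S — translation plus rotation needed
t0: at (3,2), heading north
step 1 (arc(left, 3)): at (0,5), heading west
step 2 (arc(left, 3)): at (-3,2), heading south
uniquely the one of 81 2-step routes that fits.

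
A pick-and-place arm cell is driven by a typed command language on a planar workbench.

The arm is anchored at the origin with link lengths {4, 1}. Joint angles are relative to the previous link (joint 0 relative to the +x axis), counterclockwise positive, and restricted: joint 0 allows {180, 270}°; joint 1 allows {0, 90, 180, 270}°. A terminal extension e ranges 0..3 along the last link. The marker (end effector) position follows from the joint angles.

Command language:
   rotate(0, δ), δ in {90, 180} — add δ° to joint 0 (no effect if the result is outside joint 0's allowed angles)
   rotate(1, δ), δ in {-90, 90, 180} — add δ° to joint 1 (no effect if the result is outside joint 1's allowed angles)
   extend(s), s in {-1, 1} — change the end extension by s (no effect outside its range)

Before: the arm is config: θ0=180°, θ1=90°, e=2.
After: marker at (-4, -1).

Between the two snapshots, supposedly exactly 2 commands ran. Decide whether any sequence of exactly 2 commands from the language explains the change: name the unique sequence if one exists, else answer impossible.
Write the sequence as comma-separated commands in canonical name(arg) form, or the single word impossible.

extend(-1), extend(-1)

begin: config: θ0=180°, θ1=90°, e=2
[1] after extend(-1): config: θ0=180°, θ1=90°, e=1
[2] after extend(-1): config: θ0=180°, θ1=90°, e=0
no rival 2-sequence matches.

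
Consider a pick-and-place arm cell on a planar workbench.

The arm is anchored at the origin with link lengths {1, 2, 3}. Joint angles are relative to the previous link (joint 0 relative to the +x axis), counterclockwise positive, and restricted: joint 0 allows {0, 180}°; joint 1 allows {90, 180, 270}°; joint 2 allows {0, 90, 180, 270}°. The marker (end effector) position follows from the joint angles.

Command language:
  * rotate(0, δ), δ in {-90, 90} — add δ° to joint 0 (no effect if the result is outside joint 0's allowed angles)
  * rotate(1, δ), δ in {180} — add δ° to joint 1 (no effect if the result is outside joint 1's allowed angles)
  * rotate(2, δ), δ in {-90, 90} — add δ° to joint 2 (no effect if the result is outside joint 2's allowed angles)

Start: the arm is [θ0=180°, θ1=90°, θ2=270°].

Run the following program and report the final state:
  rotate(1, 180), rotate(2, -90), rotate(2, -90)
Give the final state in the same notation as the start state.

initial: [θ0=180°, θ1=90°, θ2=270°]
t=1 rotate(1, 180) ⇒ [θ0=180°, θ1=270°, θ2=270°]
t=2 rotate(2, -90) ⇒ [θ0=180°, θ1=270°, θ2=180°]
t=3 rotate(2, -90) ⇒ [θ0=180°, θ1=270°, θ2=90°]

[θ0=180°, θ1=270°, θ2=90°]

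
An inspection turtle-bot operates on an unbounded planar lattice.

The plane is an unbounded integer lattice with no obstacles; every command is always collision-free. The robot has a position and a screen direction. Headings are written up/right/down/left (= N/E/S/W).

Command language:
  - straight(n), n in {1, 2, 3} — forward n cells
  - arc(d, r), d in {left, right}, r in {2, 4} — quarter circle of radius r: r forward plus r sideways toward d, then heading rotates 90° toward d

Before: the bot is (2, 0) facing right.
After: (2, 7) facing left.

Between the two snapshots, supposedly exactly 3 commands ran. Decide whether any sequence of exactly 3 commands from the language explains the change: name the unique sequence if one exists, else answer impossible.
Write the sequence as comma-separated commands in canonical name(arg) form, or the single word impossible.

key: position moved to (2,7) AND the heading swung to W — translation plus rotation needed
initial: (2, 0) facing right
t=1 arc(left, 2) ⇒ (4, 2) facing up
t=2 straight(3) ⇒ (4, 5) facing up
t=3 arc(left, 2) ⇒ (2, 7) facing left
uniquely the one of 343 3-step routes that fits.

arc(left, 2), straight(3), arc(left, 2)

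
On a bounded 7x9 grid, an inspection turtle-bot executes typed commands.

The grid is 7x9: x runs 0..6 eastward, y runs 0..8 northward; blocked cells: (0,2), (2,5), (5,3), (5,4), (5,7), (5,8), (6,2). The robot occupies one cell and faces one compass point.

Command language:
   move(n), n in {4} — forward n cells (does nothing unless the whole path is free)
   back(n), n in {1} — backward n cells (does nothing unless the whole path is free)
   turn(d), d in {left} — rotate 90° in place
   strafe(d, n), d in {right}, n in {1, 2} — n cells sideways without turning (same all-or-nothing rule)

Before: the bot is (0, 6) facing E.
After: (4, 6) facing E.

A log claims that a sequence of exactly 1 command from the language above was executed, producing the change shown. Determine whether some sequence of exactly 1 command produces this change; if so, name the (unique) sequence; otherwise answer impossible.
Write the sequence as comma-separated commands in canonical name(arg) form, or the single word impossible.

key: still facing E — the one step turns nothing
initial: (0, 6) facing E
step 1 (move(4)): (4, 6) facing E
uniquely the one of 5 1-step routes that fits.

move(4)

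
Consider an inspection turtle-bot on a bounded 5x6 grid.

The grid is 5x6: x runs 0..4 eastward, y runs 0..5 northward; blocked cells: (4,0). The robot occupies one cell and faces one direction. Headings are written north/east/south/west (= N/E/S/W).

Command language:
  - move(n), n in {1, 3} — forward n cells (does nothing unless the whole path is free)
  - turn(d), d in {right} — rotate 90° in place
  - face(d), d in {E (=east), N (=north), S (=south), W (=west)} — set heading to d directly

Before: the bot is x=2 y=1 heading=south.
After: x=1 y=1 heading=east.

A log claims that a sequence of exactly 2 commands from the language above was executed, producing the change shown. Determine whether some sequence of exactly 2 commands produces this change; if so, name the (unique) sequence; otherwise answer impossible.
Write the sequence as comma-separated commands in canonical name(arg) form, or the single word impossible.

impossible

checked all 2-command options: none fits.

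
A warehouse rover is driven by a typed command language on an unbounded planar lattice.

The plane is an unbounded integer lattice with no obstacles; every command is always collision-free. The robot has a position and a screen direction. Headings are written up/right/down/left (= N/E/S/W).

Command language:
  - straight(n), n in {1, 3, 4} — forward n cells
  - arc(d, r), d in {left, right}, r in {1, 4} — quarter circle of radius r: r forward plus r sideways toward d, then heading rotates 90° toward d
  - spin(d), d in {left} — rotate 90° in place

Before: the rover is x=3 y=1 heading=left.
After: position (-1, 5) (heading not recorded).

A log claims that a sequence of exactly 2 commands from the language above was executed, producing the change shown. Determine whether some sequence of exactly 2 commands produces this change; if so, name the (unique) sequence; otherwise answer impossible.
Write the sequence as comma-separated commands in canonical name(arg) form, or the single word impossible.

key: running spin(left) before arc(right, 4) would end elsewhere — order is forced
start: x=3 y=1 heading=left
[1] after arc(right, 4): x=-1 y=5 heading=up
[2] after spin(left): x=-1 y=5 heading=left
uniquely the one of 64 2-step routes that fits.

arc(right, 4), spin(left)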